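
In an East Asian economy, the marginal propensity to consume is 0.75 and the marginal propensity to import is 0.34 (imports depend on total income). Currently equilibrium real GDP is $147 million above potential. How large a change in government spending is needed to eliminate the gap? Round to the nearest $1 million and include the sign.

Spending multiplier = 1/(1 − c + m) = 1/(1 − 0.75 + 0.34) = 1/0.59 ≈ 1.695.
Need ΔY = −$147 million, so ΔG = ΔY/k = (−$147 million) × 0.59 ≈ −$87 million.
The government should cut government spending by $87 million.

−$87 million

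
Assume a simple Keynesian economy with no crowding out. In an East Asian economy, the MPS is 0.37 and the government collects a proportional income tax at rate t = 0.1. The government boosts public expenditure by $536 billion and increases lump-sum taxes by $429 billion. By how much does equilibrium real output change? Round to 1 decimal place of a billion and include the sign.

MPC = 1 − MPS = 1 − 0.37 = 0.63.
Expenditure multiplier = 1/(1 − c(1−t)) = 1/(1 − 0.63×0.9) = 1/0.433 ≈ 2.309.
ΔG contributes k·ΔG = (+$536 billion) / 0.433 ≈ +$1,237.9 billion.
ΔT of +$429 billion changes first-round spending by −c·ΔT = −$270.27 billion, contributing k·(−c·ΔT) = (−$270.27 billion) / 0.433 ≈ −$624.2 billion.
Net ΔY = k(ΔG − c·ΔT) = (+$265.73 billion) / 0.433 ≈ +$613.7 billion.

+$613.7 billion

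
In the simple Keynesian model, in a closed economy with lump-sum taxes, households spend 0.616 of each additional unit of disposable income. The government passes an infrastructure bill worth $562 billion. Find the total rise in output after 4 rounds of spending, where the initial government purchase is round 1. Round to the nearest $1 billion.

$1,253 billion

Round 1 adds ΔG = $562 billion; each later round is MPC = 0.616 times the previous.
After 4 rounds: 562 + 346.192 + 213.254272 + 131.364631552 = ΔG·(1 − c^4)/(1 − c) = 562 × (1 − 0.143986855936)/0.384 ≈ $1,253 billion.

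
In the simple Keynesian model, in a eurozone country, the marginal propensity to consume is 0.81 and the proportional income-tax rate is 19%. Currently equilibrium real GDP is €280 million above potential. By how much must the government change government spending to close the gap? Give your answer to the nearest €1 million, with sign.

−€96 million

Spending multiplier = 1/(1 − c(1−t)) = 1/(1 − 0.81×0.81) = 1/0.3439 ≈ 2.908.
Need ΔY = −€280 million, so ΔG = ΔY/k = (−€280 million) × 0.3439 ≈ −€96 million.
The government should cut government spending by €96 million.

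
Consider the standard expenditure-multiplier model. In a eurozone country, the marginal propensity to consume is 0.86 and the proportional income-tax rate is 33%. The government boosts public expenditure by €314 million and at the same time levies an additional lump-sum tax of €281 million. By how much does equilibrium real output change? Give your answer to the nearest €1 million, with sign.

Expenditure multiplier = 1/(1 − c(1−t)) = 1/(1 − 0.86×0.67) = 1/0.4238 ≈ 2.36.
ΔG contributes k·ΔG = (+€314 million) / 0.4238 ≈ +€740.9 million.
ΔT of +€281 million changes first-round spending by −c·ΔT = −€241.66 million, contributing k·(−c·ΔT) = (−€241.66 million) / 0.4238 ≈ −€570.2 million.
Net ΔY = k(ΔG − c·ΔT) = (+€72.34 million) / 0.4238 ≈ +€171 million.

+€171 million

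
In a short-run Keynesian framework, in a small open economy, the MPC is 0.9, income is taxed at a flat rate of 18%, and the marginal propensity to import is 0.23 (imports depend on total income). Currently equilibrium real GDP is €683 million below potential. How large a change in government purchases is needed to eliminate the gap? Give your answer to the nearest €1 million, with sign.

+€336 million

Spending multiplier = 1/(1 − c(1−t) + m) = 1/(1 − 0.9×0.82 + 0.23) = 1/0.492 ≈ 2.033.
Need ΔY = +€683 million, so ΔG = ΔY/k = (+€683 million) × 0.492 ≈ +€336 million.
The government should increase government purchases by €336 million.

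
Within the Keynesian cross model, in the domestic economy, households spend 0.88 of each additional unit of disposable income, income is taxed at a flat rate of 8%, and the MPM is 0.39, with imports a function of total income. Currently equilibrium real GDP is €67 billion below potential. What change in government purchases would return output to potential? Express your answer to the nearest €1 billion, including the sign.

+€39 billion

Spending multiplier = 1/(1 − c(1−t) + m) = 1/(1 − 0.88×0.92 + 0.39) = 1/0.5804 ≈ 1.723.
Need ΔY = +€67 billion, so ΔG = ΔY/k = (+€67 billion) × 0.5804 ≈ +€39 billion.
The government should increase government purchases by €39 billion.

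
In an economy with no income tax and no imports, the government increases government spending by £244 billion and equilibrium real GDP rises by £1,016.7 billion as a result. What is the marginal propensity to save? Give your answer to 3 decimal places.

0.240

Implied spending multiplier k = ΔY/ΔG = 1,016.7/244 ≈ 4.1668.
Since k = 1/(1 − MPC), MPC = 1 − 1/k = 1 − ΔG/ΔY = 1 − 244/1,016.7 ≈ 0.760.
MPS = 1 − MPC = 0.240.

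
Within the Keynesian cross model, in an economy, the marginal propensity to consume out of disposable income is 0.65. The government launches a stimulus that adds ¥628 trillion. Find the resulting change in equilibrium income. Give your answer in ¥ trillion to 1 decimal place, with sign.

+¥1,794.3 trillion

Government-spending multiplier = 1/(1 − MPC) = 1/(1 − 0.65) = 1/0.35 ≈ 2.857.
ΔY = k × ΔG = (+¥628 trillion) / 0.35 ≈ +¥1,794.3 trillion.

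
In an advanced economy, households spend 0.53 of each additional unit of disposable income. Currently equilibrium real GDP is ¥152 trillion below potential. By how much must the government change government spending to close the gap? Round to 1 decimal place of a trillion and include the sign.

Spending multiplier = 1/(1 − MPC) = 1/(1 − 0.53) = 1/0.47 ≈ 2.128.
Need ΔY = +¥152 trillion, so ΔG = ΔY/k = (+¥152 trillion) × 0.47 ≈ +¥71.4 trillion.
The government should increase government spending by ¥71.4 trillion.

+¥71.4 trillion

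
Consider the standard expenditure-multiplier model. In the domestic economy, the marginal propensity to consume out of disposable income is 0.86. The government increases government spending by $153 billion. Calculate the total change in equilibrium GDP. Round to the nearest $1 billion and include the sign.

+$1,093 billion

Expenditure multiplier = 1/(1 − MPC) = 1/(1 − 0.86) = 1/0.14 ≈ 7.143.
ΔY = k × ΔG = (+$153 billion) / 0.14 ≈ +$1,093 billion.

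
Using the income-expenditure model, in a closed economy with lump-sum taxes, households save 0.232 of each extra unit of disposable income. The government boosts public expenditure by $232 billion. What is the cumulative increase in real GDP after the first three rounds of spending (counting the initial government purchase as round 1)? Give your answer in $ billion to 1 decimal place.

$547.0 billion

MPC = 1 − MPS = 1 − 0.232 = 0.768.
Round 1 adds ΔG = $232 billion; each later round is MPC = 0.768 times the previous.
After 3 rounds: 232 + 178.176 + 136.839168 = ΔG·(1 − c^3)/(1 − c) = 232 × (1 − 0.452984832)/0.232 ≈ $547 billion.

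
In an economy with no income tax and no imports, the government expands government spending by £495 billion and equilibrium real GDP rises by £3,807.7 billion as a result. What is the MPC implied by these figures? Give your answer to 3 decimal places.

Implied spending multiplier k = ΔY/ΔG = 3,807.7/495 ≈ 7.6923.
Since k = 1/(1 − MPC), MPC = 1 − 1/k = 1 − ΔG/ΔY = 1 − 495/3,807.7 ≈ 0.870.

0.870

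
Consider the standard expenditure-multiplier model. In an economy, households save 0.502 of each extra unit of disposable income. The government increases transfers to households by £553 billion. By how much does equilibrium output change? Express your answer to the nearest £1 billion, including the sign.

MPC = 1 − MPS = 1 − 0.502 = 0.498.
The transfer change shifts disposable income by +£553 billion, so first-round consumption changes by c·ΔTR = 0.498 × (+£553 billion) = +£275.394 billion.
Expenditure multiplier = 1/(1 − MPC) = 1/(1 − 0.498) = 1/0.502 ≈ 1.992.
The transfer multiplier is c × k ≈ 0.992, so ΔY = k × (c·ΔTR) = (+£275.394 billion) / 0.502 ≈ +£549 billion.

+£549 billion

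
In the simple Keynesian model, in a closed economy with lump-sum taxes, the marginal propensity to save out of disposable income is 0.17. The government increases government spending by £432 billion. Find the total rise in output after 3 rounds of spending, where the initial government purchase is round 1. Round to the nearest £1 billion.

MPC = 1 − MPS = 1 − 0.17 = 0.83.
Round 1 adds ΔG = £432 billion; each later round is MPC = 0.83 times the previous.
After 3 rounds: 432 + 358.56 + 297.6048 = ΔG·(1 − c^3)/(1 − c) = 432 × (1 − 0.571787)/0.17 ≈ £1,088 billion.

£1,088 billion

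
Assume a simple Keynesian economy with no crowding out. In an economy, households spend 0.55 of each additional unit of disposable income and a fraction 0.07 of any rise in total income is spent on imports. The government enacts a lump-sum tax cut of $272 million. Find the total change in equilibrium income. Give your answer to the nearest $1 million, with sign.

A lump-sum tax change of −$272 million shifts disposable income by +$272 million; first-round consumption changes by −c × ΔT = −0.55 × (−$272 million) = +$149.6 million.
Expenditure multiplier = 1/(1 − c + m) = 1/(1 − 0.55 + 0.07) = 1/0.52 ≈ 1.923.
The tax multiplier is −c × k ≈ −1.058, so ΔY = k × (−c·ΔT) = (+$149.6 million) / 0.52 ≈ +$288 million.

+$288 million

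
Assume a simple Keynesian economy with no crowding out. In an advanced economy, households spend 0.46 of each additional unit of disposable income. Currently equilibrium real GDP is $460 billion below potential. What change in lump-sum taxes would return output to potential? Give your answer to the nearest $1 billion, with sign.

Spending multiplier = 1/(1 − MPC) = 1/(1 − 0.46) = 1/0.54 ≈ 1.852.
Tax multiplier = −c·k = −0.46/0.54 ≈ −0.852. Need ΔY = +$460 billion, so ΔT = ΔY/(−c·k) = −(+$460 billion) × 0.54 / 0.46 = −$540 billion.
The government should cut lump-sum taxes by $540 billion.

−$540 billion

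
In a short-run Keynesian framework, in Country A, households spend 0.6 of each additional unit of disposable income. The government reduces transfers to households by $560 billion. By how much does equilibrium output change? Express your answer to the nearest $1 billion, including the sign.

The transfer change shifts disposable income by −$560 billion, so first-round consumption changes by c·ΔTR = 0.6 × (−$560 billion) = −$336 billion.
Expenditure multiplier = 1/(1 − MPC) = 1/(1 − 0.6) = 1/0.4 = 2.5.
The transfer multiplier is c × k = 1.5, so ΔY = k × (c·ΔTR) = (−$336 billion) / 0.4 = −$840 billion.

−$840 billion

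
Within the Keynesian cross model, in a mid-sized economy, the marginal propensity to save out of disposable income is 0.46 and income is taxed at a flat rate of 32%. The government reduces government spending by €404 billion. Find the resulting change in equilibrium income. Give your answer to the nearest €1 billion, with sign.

MPC = 1 − MPS = 1 − 0.46 = 0.54.
Spending multiplier = 1/(1 − c(1−t)) = 1/(1 − 0.54×0.68) = 1/0.6328 ≈ 1.58.
ΔY = k × ΔG = (−€404 billion) / 0.6328 ≈ −€638 billion.

−€638 billion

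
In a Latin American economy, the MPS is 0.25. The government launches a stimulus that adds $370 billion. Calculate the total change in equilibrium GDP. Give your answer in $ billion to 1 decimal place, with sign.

MPC = 1 − MPS = 1 − 0.25 = 0.75.
Expenditure multiplier = 1/(1 − MPC) = 1/(1 − 0.75) = 1/0.25 = 4.
ΔY = k × ΔG = (+$370 billion) / 0.25 = +$1,480 billion.

+$1,480.0 billion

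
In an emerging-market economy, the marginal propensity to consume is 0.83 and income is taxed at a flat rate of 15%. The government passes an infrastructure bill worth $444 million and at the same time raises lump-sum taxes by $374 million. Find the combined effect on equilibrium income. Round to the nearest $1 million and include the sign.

Expenditure multiplier = 1/(1 − c(1−t)) = 1/(1 − 0.83×0.85) = 1/0.2945 ≈ 3.396.
ΔG contributes k·ΔG = (+$444 million) / 0.2945 ≈ +$1,507.6 million.
ΔT of +$374 million changes first-round spending by −c·ΔT = −$310.42 million, contributing k·(−c·ΔT) = (−$310.42 million) / 0.2945 ≈ −$1,054.1 million.
Net ΔY = k(ΔG − c·ΔT) = (+$133.58 million) / 0.2945 ≈ +$454 million.

+$454 million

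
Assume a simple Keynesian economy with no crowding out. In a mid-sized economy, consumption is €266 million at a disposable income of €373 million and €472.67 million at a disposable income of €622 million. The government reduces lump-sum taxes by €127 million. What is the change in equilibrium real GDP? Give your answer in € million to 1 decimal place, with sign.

+€620.1 million

MPC = ΔC/ΔYd = (472.67 − 266)/(622 − 373) = 206.67/249 = 0.83.
A lump-sum tax change of −€127 million shifts disposable income by +€127 million; first-round consumption changes by −c × ΔT = −0.83 × (−€127 million) = +€105.41 million.
Expenditure multiplier = 1/(1 − MPC) = 1/(1 − 0.83) = 1/0.17 ≈ 5.882.
The tax multiplier is −c × k ≈ −4.882, so ΔY = k × (−c·ΔT) = (+€105.41 million) / 0.17 ≈ +€620.1 million.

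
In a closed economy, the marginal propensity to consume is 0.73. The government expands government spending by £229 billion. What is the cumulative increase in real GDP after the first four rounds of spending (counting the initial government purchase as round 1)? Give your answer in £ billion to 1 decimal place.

Round 1 adds ΔG = £229 billion; each later round is MPC = 0.73 times the previous.
After 4 rounds: 229 + 167.17 + 122.0341 + 89.084893 = ΔG·(1 − c^4)/(1 − c) = 229 × (1 − 0.28398241)/0.27 ≈ £607.3 billion.

£607.3 billion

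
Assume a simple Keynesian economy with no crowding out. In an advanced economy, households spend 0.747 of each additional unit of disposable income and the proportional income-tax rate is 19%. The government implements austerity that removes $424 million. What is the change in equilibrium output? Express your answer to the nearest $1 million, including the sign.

Expenditure multiplier = 1/(1 − c(1−t)) = 1/(1 − 0.747×0.81) = 1/0.39493 ≈ 2.532.
ΔY = k × ΔG = (−$424 million) / 0.39493 ≈ −$1,074 million.

−$1,074 million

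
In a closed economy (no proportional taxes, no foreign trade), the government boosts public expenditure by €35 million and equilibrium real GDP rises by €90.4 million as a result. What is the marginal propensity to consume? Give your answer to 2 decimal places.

Implied spending multiplier k = ΔY/ΔG = 90.4/35 ≈ 2.5829.
Since k = 1/(1 − MPC), MPC = 1 − 1/k = 1 − ΔG/ΔY = 1 − 35/90.4 ≈ 0.61.

0.61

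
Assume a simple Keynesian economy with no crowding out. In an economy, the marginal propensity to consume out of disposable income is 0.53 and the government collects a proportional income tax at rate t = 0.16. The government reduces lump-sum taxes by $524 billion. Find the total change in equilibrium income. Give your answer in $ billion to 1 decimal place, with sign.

A lump-sum tax change of −$524 billion shifts disposable income by +$524 billion; first-round consumption changes by −c × ΔT = −0.53 × (−$524 billion) = +$277.72 billion.
Expenditure multiplier = 1/(1 − c(1−t)) = 1/(1 − 0.53×0.84) = 1/0.5548 ≈ 1.802.
The tax multiplier is −c × k ≈ −0.955, so ΔY = k × (−c·ΔT) = (+$277.72 billion) / 0.5548 ≈ +$500.6 billion.

+$500.6 billion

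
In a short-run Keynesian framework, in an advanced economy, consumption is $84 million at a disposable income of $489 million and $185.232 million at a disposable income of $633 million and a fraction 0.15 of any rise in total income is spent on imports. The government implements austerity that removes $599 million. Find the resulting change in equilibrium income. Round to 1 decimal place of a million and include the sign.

MPC = ΔC/ΔYd = (185.232 − 84)/(633 − 489) = 101.232/144 = 0.703.
Government-spending multiplier = 1/(1 − c + m) = 1/(1 − 0.703 + 0.15) = 1/0.447 ≈ 2.237.
ΔY = k × ΔG = (−$599 million) / 0.447 ≈ −$1,340 million.

−$1,340.0 million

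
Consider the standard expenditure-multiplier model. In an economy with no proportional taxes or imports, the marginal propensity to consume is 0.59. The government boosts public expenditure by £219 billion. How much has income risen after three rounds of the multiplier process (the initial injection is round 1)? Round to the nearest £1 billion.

£424 billion

Round 1 adds ΔG = £219 billion; each later round is MPC = 0.59 times the previous.
After 3 rounds: 219 + 129.21 + 76.2339 = ΔG·(1 − c^3)/(1 − c) = 219 × (1 − 0.205379)/0.41 ≈ £424 billion.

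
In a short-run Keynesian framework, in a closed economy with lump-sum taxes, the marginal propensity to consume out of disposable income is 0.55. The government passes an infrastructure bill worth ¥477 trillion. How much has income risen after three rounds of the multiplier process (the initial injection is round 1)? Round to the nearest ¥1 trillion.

¥884 trillion

Round 1 adds ΔG = ¥477 trillion; each later round is MPC = 0.55 times the previous.
After 3 rounds: 477 + 262.35 + 144.2925 = ΔG·(1 − c^3)/(1 − c) = 477 × (1 − 0.166375)/0.45 ≈ ¥884 trillion.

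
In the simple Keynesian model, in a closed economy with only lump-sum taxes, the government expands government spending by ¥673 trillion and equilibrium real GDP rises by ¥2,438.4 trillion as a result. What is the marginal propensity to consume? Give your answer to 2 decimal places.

Implied spending multiplier k = ΔY/ΔG = 2,438.4/673 ≈ 3.6232.
Since k = 1/(1 − MPC), MPC = 1 − 1/k = 1 − ΔG/ΔY = 1 − 673/2,438.4 ≈ 0.72.

0.72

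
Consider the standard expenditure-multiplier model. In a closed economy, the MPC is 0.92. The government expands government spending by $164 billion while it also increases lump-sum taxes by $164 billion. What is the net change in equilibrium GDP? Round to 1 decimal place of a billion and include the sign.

+$164.0 billion

Expenditure multiplier = 1/(1 − MPC) = 1/(1 − 0.92) = 1/0.08 = 12.5.
ΔG contributes k·ΔG = (+$164 billion) / 0.08 = +$2,050 billion.
ΔT of +$164 billion changes first-round spending by −c·ΔT = −$150.88 billion, contributing k·(−c·ΔT) = (−$150.88 billion) / 0.08 = −$1,886 billion.
With ΔG = ΔT and no other leakages, the balanced-budget multiplier is 1, so ΔY = ΔG = +$164 billion.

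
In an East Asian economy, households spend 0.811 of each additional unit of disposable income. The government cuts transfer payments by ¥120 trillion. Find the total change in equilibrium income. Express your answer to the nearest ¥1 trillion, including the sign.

The transfer change shifts disposable income by −¥120 trillion, so first-round consumption changes by c·ΔTR = 0.811 × (−¥120 trillion) = −¥97.32 trillion.
Expenditure multiplier = 1/(1 − MPC) = 1/(1 − 0.811) = 1/0.189 ≈ 5.291.
The transfer multiplier is c × k ≈ 4.291, so ΔY = k × (c·ΔTR) = (−¥97.32 trillion) / 0.189 ≈ −¥515 trillion.

−¥515 trillion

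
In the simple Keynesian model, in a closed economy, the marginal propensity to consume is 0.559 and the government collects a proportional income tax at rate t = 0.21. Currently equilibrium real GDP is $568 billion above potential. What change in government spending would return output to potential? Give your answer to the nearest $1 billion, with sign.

−$317 billion

Spending multiplier = 1/(1 − c(1−t)) = 1/(1 − 0.559×0.79) = 1/0.55839 ≈ 1.791.
Need ΔY = −$568 billion, so ΔG = ΔY/k = (−$568 billion) × 0.55839 ≈ −$317 billion.
The government should cut government spending by $317 billion.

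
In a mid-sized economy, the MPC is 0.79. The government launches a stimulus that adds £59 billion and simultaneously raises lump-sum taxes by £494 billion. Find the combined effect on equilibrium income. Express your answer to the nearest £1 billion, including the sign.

Expenditure multiplier = 1/(1 − MPC) = 1/(1 − 0.79) = 1/0.21 ≈ 4.762.
ΔG contributes k·ΔG = (+£59 billion) / 0.21 ≈ +£281 billion.
ΔT of +£494 billion changes first-round spending by −c·ΔT = −£390.26 billion, contributing k·(−c·ΔT) = (−£390.26 billion) / 0.21 ≈ −£1,858.4 billion.
Net ΔY = k(ΔG − c·ΔT) = (−£331.26 billion) / 0.21 ≈ −£1,577 billion.

−£1,577 billion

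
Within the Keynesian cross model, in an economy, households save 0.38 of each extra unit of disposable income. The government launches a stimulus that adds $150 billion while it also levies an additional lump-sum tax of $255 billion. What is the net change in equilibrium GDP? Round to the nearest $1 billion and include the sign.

MPC = 1 − MPS = 1 − 0.38 = 0.62.
Expenditure multiplier = 1/(1 − MPC) = 1/(1 − 0.62) = 1/0.38 ≈ 2.632.
ΔG contributes k·ΔG = (+$150 billion) / 0.38 ≈ +$394.7 billion.
ΔT of +$255 billion changes first-round spending by −c·ΔT = −$158.1 billion, contributing k·(−c·ΔT) = (−$158.1 billion) / 0.38 ≈ −$416.1 billion.
Net ΔY = k(ΔG − c·ΔT) = (−$8.1 billion) / 0.38 ≈ −$21 billion.

−$21 billion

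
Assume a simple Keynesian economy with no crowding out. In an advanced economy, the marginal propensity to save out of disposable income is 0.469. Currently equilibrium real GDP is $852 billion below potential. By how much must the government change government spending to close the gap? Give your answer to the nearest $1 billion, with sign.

MPC = 1 − MPS = 1 − 0.469 = 0.531.
Spending multiplier = 1/(1 − MPC) = 1/(1 − 0.531) = 1/0.469 ≈ 2.132.
Need ΔY = +$852 billion, so ΔG = ΔY/k = (+$852 billion) × 0.469 ≈ +$400 billion.
The government should increase government spending by $400 billion.

+$400 billion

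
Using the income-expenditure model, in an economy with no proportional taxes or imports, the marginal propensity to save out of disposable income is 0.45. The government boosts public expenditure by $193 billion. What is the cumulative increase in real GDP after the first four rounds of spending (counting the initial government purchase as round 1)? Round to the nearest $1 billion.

$390 billion

MPC = 1 − MPS = 1 − 0.45 = 0.55.
Round 1 adds ΔG = $193 billion; each later round is MPC = 0.55 times the previous.
After 4 rounds: 193 + 106.15 + 58.3825 + 32.110375 = ΔG·(1 − c^4)/(1 − c) = 193 × (1 − 0.09150625)/0.45 ≈ $390 billion.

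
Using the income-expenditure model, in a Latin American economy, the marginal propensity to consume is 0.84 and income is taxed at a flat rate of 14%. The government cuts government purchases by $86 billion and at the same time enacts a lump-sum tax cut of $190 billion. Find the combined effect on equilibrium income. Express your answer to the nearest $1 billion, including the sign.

Expenditure multiplier = 1/(1 − c(1−t)) = 1/(1 − 0.84×0.86) = 1/0.2776 ≈ 3.602.
ΔG contributes k·ΔG = (−$86 billion) / 0.2776 ≈ −$309.8 billion.
ΔT of −$190 billion changes first-round spending by −c·ΔT = +$159.6 billion, contributing k·(−c·ΔT) = (+$159.6 billion) / 0.2776 ≈ +$574.9 billion.
Net ΔY = k(ΔG − c·ΔT) = (+$73.6 billion) / 0.2776 ≈ +$265 billion.

+$265 billion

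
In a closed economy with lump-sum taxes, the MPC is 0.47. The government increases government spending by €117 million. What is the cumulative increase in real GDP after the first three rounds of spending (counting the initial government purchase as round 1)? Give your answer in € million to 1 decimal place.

Round 1 adds ΔG = €117 million; each later round is MPC = 0.47 times the previous.
After 3 rounds: 117 + 54.99 + 25.8453 = ΔG·(1 − c^3)/(1 − c) = 117 × (1 − 0.103823)/0.53 ≈ €197.8 million.

€197.8 million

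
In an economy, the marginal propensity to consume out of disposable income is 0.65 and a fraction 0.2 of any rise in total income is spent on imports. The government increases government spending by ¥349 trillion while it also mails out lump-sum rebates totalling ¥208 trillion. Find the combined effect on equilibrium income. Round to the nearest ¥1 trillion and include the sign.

Expenditure multiplier = 1/(1 − c + m) = 1/(1 − 0.65 + 0.2) = 1/0.55 ≈ 1.818.
ΔG contributes k·ΔG = (+¥349 trillion) / 0.55 ≈ +¥634.5 trillion.
ΔT of −¥208 trillion changes first-round spending by −c·ΔT = +¥135.2 trillion, contributing k·(−c·ΔT) = (+¥135.2 trillion) / 0.55 ≈ +¥245.8 trillion.
Net ΔY = k(ΔG − c·ΔT) = (+¥484.2 trillion) / 0.55 ≈ +¥880 trillion.

+¥880 trillion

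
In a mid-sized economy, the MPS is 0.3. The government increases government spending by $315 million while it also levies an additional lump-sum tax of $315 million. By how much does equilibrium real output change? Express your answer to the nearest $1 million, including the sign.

+$315 million

MPC = 1 − MPS = 1 − 0.3 = 0.7.
Expenditure multiplier = 1/(1 − MPC) = 1/(1 − 0.7) = 1/0.3 ≈ 3.333.
ΔG contributes k·ΔG = (+$315 million) / 0.3 = +$1,050 million.
ΔT of +$315 million changes first-round spending by −c·ΔT = −$220.5 million, contributing k·(−c·ΔT) = (−$220.5 million) / 0.3 = −$735 million.
With ΔG = ΔT and no other leakages, the balanced-budget multiplier is 1, so ΔY = ΔG = +$315 million.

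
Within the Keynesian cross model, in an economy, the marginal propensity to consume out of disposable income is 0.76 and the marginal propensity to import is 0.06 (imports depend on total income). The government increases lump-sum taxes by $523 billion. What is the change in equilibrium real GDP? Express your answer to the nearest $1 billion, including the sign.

−$1,325 billion

A lump-sum tax change of +$523 billion shifts disposable income by −$523 billion; first-round consumption changes by −c × ΔT = −0.76 × (+$523 billion) = −$397.48 billion.
Expenditure multiplier = 1/(1 − c + m) = 1/(1 − 0.76 + 0.06) = 1/0.3 ≈ 3.333.
The tax multiplier is −c × k ≈ −2.533, so ΔY = k × (−c·ΔT) = (−$397.48 billion) / 0.3 ≈ −$1,325 billion.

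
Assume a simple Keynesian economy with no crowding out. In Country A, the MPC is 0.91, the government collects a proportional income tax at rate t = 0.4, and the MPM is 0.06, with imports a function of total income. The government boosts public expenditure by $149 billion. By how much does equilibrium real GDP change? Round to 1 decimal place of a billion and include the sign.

Expenditure multiplier = 1/(1 − c(1−t) + m) = 1/(1 − 0.91×0.6 + 0.06) = 1/0.514 ≈ 1.946.
ΔY = k × ΔG = (+$149 billion) / 0.514 ≈ +$289.9 billion.

+$289.9 billion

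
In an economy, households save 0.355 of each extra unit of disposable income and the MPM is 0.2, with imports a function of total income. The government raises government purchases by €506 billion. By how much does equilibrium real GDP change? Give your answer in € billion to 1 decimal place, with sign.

+€911.7 billion

MPC = 1 − MPS = 1 − 0.355 = 0.645.
Spending multiplier = 1/(1 − c + m) = 1/(1 − 0.645 + 0.2) = 1/0.555 ≈ 1.802.
ΔY = k × ΔG = (+€506 billion) / 0.555 ≈ +€911.7 billion.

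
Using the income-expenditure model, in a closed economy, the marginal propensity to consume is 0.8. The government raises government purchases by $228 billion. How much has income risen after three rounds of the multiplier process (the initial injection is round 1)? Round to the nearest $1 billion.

Round 1 adds ΔG = $228 billion; each later round is MPC = 0.8 times the previous.
After 3 rounds: 228 + 182.4 + 145.92 = ΔG·(1 − c^3)/(1 − c) = 228 × (1 − 0.512)/0.2 ≈ $556 billion.

$556 billion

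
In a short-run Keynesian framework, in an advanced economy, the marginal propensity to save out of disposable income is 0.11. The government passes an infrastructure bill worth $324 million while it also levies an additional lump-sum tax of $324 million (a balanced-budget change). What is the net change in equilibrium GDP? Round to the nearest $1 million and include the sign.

MPC = 1 − MPS = 1 − 0.11 = 0.89.
Expenditure multiplier = 1/(1 − MPC) = 1/(1 − 0.89) = 1/0.11 ≈ 9.091.
ΔG contributes k·ΔG = (+$324 million) / 0.11 ≈ +$2,945.5 million.
ΔT of +$324 million changes first-round spending by −c·ΔT = −$288.36 million, contributing k·(−c·ΔT) = (−$288.36 million) / 0.11 ≈ −$2,621.5 million.
With ΔG = ΔT and no other leakages, the balanced-budget multiplier is 1, so ΔY = ΔG = +$324 million.

+$324 million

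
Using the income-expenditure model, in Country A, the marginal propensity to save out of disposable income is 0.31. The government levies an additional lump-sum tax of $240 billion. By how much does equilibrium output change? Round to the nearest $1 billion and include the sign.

−$534 billion

MPC = 1 − MPS = 1 − 0.31 = 0.69.
A lump-sum tax change of +$240 billion shifts disposable income by −$240 billion; first-round consumption changes by −c × ΔT = −0.69 × (+$240 billion) = −$165.6 billion.
Expenditure multiplier = 1/(1 − MPC) = 1/(1 − 0.69) = 1/0.31 ≈ 3.226.
The tax multiplier is −c × k ≈ −2.226, so ΔY = k × (−c·ΔT) = (−$165.6 billion) / 0.31 ≈ −$534 billion.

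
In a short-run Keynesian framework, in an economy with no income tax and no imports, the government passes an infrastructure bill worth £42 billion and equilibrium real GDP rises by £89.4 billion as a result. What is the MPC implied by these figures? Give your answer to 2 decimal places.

0.53

Implied spending multiplier k = ΔY/ΔG = 89.4/42 ≈ 2.1286.
Since k = 1/(1 − MPC), MPC = 1 − 1/k = 1 − ΔG/ΔY = 1 − 42/89.4 ≈ 0.53.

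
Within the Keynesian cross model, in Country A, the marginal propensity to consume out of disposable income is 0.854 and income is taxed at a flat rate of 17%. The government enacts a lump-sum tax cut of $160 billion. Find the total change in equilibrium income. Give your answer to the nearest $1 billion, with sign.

+$469 billion

A lump-sum tax change of −$160 billion shifts disposable income by +$160 billion; first-round consumption changes by −c × ΔT = −0.854 × (−$160 billion) = +$136.64 billion.
Expenditure multiplier = 1/(1 − c(1−t)) = 1/(1 − 0.854×0.83) = 1/0.29118 ≈ 3.434.
The tax multiplier is −c × k ≈ −2.933, so ΔY = k × (−c·ΔT) = (+$136.64 billion) / 0.29118 ≈ +$469 billion.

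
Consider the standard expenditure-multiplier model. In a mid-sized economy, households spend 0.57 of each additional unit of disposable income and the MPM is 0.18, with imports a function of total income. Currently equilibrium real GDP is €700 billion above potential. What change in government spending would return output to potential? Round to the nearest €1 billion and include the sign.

−€427 billion

Spending multiplier = 1/(1 − c + m) = 1/(1 − 0.57 + 0.18) = 1/0.61 ≈ 1.639.
Need ΔY = −€700 billion, so ΔG = ΔY/k = (−€700 billion) × 0.61 = −€427 billion.
The government should cut government spending by €427 billion.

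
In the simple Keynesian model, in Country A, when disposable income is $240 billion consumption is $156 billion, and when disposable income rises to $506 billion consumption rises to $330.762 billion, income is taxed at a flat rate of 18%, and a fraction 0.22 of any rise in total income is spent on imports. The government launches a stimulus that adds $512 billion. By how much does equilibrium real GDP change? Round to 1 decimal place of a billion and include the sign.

MPC = ΔC/ΔYd = (330.762 − 156)/(506 − 240) = 174.762/266 = 0.657.
Expenditure multiplier = 1/(1 − c(1−t) + m) = 1/(1 − 0.657×0.82 + 0.22) = 1/0.68126 ≈ 1.468.
ΔY = k × ΔG = (+$512 billion) / 0.68126 ≈ +$751.5 billion.

+$751.5 billion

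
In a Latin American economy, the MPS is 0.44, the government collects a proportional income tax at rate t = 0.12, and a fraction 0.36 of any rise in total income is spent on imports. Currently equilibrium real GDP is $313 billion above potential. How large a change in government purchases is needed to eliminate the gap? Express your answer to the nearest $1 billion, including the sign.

−$271 billion

MPC = 1 − MPS = 1 − 0.44 = 0.56.
Spending multiplier = 1/(1 − c(1−t) + m) = 1/(1 − 0.56×0.88 + 0.36) = 1/0.8672 ≈ 1.153.
Need ΔY = −$313 billion, so ΔG = ΔY/k = (−$313 billion) × 0.8672 ≈ −$271 billion.
The government should cut government purchases by $271 billion.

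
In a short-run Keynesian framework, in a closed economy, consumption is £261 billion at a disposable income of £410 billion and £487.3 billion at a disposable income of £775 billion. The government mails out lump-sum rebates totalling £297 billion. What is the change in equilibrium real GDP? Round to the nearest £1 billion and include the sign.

+£485 billion

MPC = ΔC/ΔYd = (487.3 − 261)/(775 − 410) = 226.3/365 = 0.62.
A lump-sum tax change of −£297 billion shifts disposable income by +£297 billion; first-round consumption changes by −c × ΔT = −0.62 × (−£297 billion) = +£184.14 billion.
Expenditure multiplier = 1/(1 − MPC) = 1/(1 − 0.62) = 1/0.38 ≈ 2.632.
The tax multiplier is −c × k ≈ −1.632, so ΔY = k × (−c·ΔT) = (+£184.14 billion) / 0.38 ≈ +£485 billion.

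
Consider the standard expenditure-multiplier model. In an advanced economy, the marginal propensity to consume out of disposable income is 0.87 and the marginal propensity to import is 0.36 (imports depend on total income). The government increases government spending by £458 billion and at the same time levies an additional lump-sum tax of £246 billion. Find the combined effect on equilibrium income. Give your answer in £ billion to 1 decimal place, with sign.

Expenditure multiplier = 1/(1 − c + m) = 1/(1 − 0.87 + 0.36) = 1/0.49 ≈ 2.041.
ΔG contributes k·ΔG = (+£458 billion) / 0.49 ≈ +£934.7 billion.
ΔT of +£246 billion changes first-round spending by −c·ΔT = −£214.02 billion, contributing k·(−c·ΔT) = (−£214.02 billion) / 0.49 ≈ −£436.8 billion.
Net ΔY = k(ΔG − c·ΔT) = (+£243.98 billion) / 0.49 ≈ +£497.9 billion.

+£497.9 billion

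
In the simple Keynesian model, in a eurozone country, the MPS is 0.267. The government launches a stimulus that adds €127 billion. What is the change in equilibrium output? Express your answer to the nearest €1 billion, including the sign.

+€476 billion

MPC = 1 − MPS = 1 − 0.267 = 0.733.
Government-spending multiplier = 1/(1 − MPC) = 1/(1 − 0.733) = 1/0.267 ≈ 3.745.
ΔY = k × ΔG = (+€127 billion) / 0.267 ≈ +€476 billion.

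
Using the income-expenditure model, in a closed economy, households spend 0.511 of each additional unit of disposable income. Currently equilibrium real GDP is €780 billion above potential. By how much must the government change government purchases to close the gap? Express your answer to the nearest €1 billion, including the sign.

Spending multiplier = 1/(1 − MPC) = 1/(1 − 0.511) = 1/0.489 ≈ 2.045.
Need ΔY = −€780 billion, so ΔG = ΔY/k = (−€780 billion) × 0.489 ≈ −€381 billion.
The government should cut government purchases by €381 billion.

−€381 billion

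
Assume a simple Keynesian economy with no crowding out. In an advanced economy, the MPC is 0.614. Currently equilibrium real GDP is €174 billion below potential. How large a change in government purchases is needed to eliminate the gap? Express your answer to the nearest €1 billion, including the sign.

Spending multiplier = 1/(1 − MPC) = 1/(1 − 0.614) = 1/0.386 ≈ 2.591.
Need ΔY = +€174 billion, so ΔG = ΔY/k = (+€174 billion) × 0.386 ≈ +€67 billion.
The government should increase government purchases by €67 billion.

+€67 billion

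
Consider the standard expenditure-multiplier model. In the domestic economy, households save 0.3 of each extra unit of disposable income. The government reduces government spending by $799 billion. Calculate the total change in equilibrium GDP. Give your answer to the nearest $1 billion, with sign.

MPC = 1 − MPS = 1 − 0.3 = 0.7.
Expenditure multiplier = 1/(1 − MPC) = 1/(1 − 0.7) = 1/0.3 ≈ 3.333.
ΔY = k × ΔG = (−$799 billion) / 0.3 ≈ −$2,663 billion.

−$2,663 billion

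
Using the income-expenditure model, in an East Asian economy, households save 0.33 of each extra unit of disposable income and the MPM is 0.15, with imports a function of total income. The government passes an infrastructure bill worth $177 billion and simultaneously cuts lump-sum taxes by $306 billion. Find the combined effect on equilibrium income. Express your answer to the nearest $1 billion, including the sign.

MPC = 1 − MPS = 1 − 0.33 = 0.67.
Expenditure multiplier = 1/(1 − c + m) = 1/(1 − 0.67 + 0.15) = 1/0.48 ≈ 2.083.
ΔG contributes k·ΔG = (+$177 billion) / 0.48 ≈ +$368.8 billion.
ΔT of −$306 billion changes first-round spending by −c·ΔT = +$205.02 billion, contributing k·(−c·ΔT) = (+$205.02 billion) / 0.48 ≈ +$427.1 billion.
Net ΔY = k(ΔG − c·ΔT) = (+$382.02 billion) / 0.48 ≈ +$796 billion.

+$796 billion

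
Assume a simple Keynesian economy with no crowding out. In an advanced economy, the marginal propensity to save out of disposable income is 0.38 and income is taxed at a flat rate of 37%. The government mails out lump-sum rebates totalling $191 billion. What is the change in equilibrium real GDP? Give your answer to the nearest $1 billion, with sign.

+$194 billion

MPC = 1 − MPS = 1 − 0.38 = 0.62.
A lump-sum tax change of −$191 billion shifts disposable income by +$191 billion; first-round consumption changes by −c × ΔT = −0.62 × (−$191 billion) = +$118.42 billion.
Expenditure multiplier = 1/(1 − c(1−t)) = 1/(1 − 0.62×0.63) = 1/0.6094 ≈ 1.641.
The tax multiplier is −c × k ≈ −1.017, so ΔY = k × (−c·ΔT) = (+$118.42 billion) / 0.6094 ≈ +$194 billion.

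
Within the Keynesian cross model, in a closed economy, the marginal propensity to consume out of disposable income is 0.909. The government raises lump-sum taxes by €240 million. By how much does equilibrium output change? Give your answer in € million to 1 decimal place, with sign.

−€2,397.4 million

A lump-sum tax change of +€240 million shifts disposable income by −€240 million; first-round consumption changes by −c × ΔT = −0.909 × (+€240 million) = −€218.16 million.
Expenditure multiplier = 1/(1 − MPC) = 1/(1 − 0.909) = 1/0.091 ≈ 10.989.
The tax multiplier is −c × k ≈ −9.989, so ΔY = k × (−c·ΔT) = (−€218.16 million) / 0.091 ≈ −€2,397.4 million.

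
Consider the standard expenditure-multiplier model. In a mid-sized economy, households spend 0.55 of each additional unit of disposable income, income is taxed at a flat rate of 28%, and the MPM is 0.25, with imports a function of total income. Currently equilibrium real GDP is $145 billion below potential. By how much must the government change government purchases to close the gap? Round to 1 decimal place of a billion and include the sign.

+$123.8 billion

Spending multiplier = 1/(1 − c(1−t) + m) = 1/(1 − 0.55×0.72 + 0.25) = 1/0.854 ≈ 1.171.
Need ΔY = +$145 billion, so ΔG = ΔY/k = (+$145 billion) × 0.854 ≈ +$123.8 billion.
The government should increase government purchases by $123.8 billion.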